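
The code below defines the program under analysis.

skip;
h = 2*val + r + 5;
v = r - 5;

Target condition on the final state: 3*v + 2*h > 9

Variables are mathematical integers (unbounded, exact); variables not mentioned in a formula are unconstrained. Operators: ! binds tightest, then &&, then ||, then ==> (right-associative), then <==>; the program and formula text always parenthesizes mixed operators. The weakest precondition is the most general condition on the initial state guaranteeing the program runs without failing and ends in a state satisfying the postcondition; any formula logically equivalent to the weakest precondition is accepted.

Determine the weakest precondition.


Working backward. After the program, the postcondition 3*v + 2*h > 9 must hold; in canonical form it is 2*h + 3*v > 9.
Before v := r - 5: 2*h + 3*r > 24
Before h := 2*val + r + 5: 5*r + 4*val > 14
Before skip: 5*r + 4*val > 14
Answer: WP = 5*r + 4*val > 14


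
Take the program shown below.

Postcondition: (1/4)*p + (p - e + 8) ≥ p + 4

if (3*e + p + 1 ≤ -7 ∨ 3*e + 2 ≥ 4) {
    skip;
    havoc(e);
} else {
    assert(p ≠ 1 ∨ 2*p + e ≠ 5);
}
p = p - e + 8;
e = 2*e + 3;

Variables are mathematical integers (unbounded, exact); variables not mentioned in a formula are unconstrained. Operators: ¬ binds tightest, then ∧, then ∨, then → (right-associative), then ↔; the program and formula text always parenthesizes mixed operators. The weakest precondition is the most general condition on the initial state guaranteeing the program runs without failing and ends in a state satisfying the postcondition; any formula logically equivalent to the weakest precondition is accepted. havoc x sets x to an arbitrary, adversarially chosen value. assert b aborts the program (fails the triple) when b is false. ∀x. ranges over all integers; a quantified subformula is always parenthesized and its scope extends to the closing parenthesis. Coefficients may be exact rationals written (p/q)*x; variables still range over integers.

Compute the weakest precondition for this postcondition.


Working backward. After the program, the postcondition (1/4)*p + (p - e + 8) ≥ p + 4 must hold; in canonical form it is (1/4)*p ≥ e - 4.
Before e := 2*e + 3: (1/4)*p ≥ 2*e - 1
Before p := p - e + 8: (1/4)*p ≥ (9/4)*e - 3
Then branch requires ∀e_1. (1/4)*p ≥ (9/4)*e_1 - 3; else branch requires (p ≠ 1 ∨ e + 2*p ≠ 5) ∧ (1/4)*p ≥ (9/4)*e - 3.
Before the if: ((3*e + p ≤ -8 ∨ 3*e ≥ 2) → (∀e_1. (1/4)*p ≥ (9/4)*e_1 - 3)) ∧ ((¬(3*e + p ≤ -8 ∨ 3*e ≥ 2)) → ((p ≠ 1 ∨ e + 2*p ≠ 5) ∧ (1/4)*p ≥ (9/4)*e - 3))
Answer: WP = ((3*e + p ≤ -8 ∨ 3*e ≥ 2) → (∀e_1. (1/4)*p ≥ (9/4)*e_1 - 3)) ∧ ((¬(3*e + p ≤ -8 ∨ 3*e ≥ 2)) → ((p ≠ 1 ∨ e + 2*p ≠ 5) ∧ (1/4)*p ≥ (9/4)*e - 3))


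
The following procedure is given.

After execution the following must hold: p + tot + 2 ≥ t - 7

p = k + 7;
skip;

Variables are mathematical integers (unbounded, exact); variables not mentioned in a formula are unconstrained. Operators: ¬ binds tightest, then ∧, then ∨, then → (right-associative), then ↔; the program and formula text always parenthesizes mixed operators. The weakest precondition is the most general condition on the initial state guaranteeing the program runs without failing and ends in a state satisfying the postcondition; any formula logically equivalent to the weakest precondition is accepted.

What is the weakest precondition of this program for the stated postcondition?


Working backward. After the program, the postcondition p + tot + 2 ≥ t - 7 must hold; in canonical form it is p + tot ≥ t - 9.
Before skip: p + tot ≥ t - 9
Before p := k + 7: k + tot ≥ t - 16
Answer: WP = k + tot ≥ t - 16


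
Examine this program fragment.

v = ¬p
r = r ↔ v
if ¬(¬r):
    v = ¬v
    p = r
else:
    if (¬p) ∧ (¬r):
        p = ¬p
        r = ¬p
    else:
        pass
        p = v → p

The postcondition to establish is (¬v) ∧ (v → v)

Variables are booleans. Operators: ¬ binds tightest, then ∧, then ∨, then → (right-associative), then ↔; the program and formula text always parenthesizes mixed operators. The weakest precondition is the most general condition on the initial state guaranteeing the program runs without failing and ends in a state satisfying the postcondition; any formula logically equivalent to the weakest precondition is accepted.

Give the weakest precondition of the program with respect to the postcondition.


Working backward. After the program, the postcondition (¬v) ∧ (v → v) must hold; in canonical form it is ¬v.
Then branch requires v; else branch requires (((¬p) ∧ (¬r)) → (¬v)) ∧ ((¬((¬p) ∧ (¬r))) → (¬v)).
Before the if: (r → v) ∧ ((¬r) → ((((¬p) ∧ (¬r)) → (¬v)) ∧ ((¬((¬p) ∧ (¬r))) → (¬v))))
Before r := r ↔ v: ((r ↔ v) → v) ∧ ((¬(r ↔ v)) → ((((¬p) ∧ (¬(r ↔ v))) → (¬v)) ∧ ((¬((¬p) ∧ (¬(r ↔ v)))) → (¬v))))
Before v := ¬p: ((r ↔ (¬p)) → (¬p)) ∧ ((¬(r ↔ (¬p))) → ((((¬p) ∧ (¬(r ↔ (¬p)))) → p) ∧ ((¬((¬p) ∧ (¬(r ↔ (¬p))))) → p)))
Answer: WP = ((r ↔ (¬p)) → (¬p)) ∧ ((¬(r ↔ (¬p))) → ((((¬p) ∧ (¬(r ↔ (¬p)))) → p) ∧ ((¬((¬p) ∧ (¬(r ↔ (¬p))))) → p)))


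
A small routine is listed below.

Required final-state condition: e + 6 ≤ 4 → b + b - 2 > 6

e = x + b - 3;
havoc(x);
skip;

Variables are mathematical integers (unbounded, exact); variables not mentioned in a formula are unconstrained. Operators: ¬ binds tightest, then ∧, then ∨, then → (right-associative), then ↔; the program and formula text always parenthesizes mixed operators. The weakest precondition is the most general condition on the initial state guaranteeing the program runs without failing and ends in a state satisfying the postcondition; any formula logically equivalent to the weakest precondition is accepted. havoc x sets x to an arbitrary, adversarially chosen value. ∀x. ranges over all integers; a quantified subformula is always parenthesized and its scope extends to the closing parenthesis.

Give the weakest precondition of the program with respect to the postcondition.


Working backward. After the program, the postcondition e + 6 ≤ 4 → b + b - 2 > 6 must hold; in canonical form it is e ≤ -2 → 2*b > 8.
Before skip: e ≤ -2 → 2*b > 8
Before havoc x: e ≤ -2 → 2*b > 8
Before e := x + b - 3: b + x ≤ 1 → 2*b > 8
Answer: WP = b + x ≤ 1 → 2*b > 8


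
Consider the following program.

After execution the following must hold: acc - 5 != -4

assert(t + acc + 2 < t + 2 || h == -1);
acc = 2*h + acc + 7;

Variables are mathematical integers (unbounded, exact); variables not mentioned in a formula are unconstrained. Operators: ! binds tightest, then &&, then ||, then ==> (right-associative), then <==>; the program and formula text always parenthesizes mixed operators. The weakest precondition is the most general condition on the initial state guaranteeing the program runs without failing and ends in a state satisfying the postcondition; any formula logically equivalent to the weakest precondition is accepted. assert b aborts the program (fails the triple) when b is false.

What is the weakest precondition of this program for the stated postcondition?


Working backward. After the program, the postcondition acc - 5 != -4 must hold; in canonical form it is acc != 1.
Before acc := 2*h + acc + 7: acc + 2*h != -6
Before assert t + acc + 2 < t + 2 || h == -1: (acc < 0 || h == -1) && acc + 2*h != -6
Answer: WP = (acc < 0 || h == -1) && acc + 2*h != -6


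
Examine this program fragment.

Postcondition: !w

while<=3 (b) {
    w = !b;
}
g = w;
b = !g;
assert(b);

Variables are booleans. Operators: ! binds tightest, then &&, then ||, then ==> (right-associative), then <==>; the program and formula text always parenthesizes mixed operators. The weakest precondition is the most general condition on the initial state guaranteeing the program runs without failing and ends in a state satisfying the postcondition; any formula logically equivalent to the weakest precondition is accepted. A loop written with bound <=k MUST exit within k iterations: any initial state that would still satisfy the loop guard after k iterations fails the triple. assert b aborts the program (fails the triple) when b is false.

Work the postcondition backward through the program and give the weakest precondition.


Working backward. After the program, !w must hold.
Before assert b: b && (!w)
Before b := !g: (!g) && (!w)
Before g := w: !w
Before the loop (bound <=3), unroll the exhaustion recursion (WP_0 = exit-now case; WP_j = one more guarded iteration, up to j = 3):
  WP_0: (!b) && (!w)
  WP_1: (!b) && ((!b) ==> (!w))
  WP_2: (b ==> ((!b) && ((!b) ==> b))) && ((!b) ==> (!w))
  WP_3: (b ==> ((b ==> ((!b) && ((!b) ==> b))) && ((!b) ==> b))) && ((!b) ==> (!w))
So before the loop: (b ==> ((b ==> ((!b) && ((!b) ==> b))) && ((!b) ==> b))) && ((!b) ==> (!w))
Answer: WP = (b ==> ((b ==> ((!b) && ((!b) ==> b))) && ((!b) ==> b))) && ((!b) ==> (!w))


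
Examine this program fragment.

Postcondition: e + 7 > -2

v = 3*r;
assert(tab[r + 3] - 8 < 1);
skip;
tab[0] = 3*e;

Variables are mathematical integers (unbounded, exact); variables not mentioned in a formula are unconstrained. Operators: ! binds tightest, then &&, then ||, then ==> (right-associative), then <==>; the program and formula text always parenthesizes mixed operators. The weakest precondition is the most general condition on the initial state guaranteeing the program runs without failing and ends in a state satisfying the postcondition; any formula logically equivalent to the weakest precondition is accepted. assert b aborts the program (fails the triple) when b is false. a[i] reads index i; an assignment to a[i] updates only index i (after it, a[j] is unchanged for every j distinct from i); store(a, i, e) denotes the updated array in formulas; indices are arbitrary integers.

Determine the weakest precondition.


Working backward. After the program, the postcondition e + 7 > -2 must hold; in canonical form it is e > -9.
Before tab[0] := 3*e: e > -9
Before skip: e > -9
Before assert tab[r + 3] - 8 < 1: tab[r + 3] < 9 && e > -9
Before v := 3*r: tab[r + 3] < 9 && e > -9
Answer: WP = tab[r + 3] < 9 && e > -9


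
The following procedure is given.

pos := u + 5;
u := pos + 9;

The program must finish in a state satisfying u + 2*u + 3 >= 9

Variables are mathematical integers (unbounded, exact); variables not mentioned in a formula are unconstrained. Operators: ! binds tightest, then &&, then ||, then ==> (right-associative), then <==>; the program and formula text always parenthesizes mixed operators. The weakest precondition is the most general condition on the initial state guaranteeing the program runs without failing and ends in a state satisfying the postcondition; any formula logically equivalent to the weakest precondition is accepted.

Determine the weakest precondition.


Working backward. After the program, the postcondition u + 2*u + 3 >= 9 must hold; in canonical form it is 3*u >= 6.
Before u := pos + 9: 3*pos >= -21
Before pos := u + 5: 3*u >= -36
Answer: WP = 3*u >= -36


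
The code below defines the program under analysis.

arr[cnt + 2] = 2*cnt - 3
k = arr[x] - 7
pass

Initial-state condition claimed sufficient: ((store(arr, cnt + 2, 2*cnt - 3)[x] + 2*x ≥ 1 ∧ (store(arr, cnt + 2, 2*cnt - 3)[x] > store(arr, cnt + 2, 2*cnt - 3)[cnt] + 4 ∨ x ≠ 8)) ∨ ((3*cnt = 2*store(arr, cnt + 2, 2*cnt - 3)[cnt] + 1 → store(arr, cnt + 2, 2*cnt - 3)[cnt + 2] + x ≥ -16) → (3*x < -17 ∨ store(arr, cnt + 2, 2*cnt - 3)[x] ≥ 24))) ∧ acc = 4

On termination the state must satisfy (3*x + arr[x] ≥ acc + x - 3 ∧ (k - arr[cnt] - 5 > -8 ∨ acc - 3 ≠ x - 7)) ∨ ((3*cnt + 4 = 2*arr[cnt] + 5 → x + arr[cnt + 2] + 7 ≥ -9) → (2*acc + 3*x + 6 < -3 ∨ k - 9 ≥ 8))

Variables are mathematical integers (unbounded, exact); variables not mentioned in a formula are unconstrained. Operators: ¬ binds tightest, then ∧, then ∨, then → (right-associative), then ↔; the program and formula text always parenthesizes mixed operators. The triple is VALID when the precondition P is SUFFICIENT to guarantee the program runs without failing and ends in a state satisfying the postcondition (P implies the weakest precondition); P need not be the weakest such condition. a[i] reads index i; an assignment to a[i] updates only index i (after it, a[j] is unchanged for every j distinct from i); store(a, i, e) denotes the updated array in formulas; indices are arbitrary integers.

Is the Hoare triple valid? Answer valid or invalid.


Working backward. After the program, the postcondition (3*x + arr[x] ≥ acc + x - 3 ∧ (k - arr[cnt] - 5 > -8 ∨ acc - 3 ≠ x - 7)) ∨ ((3*cnt + 4 = 2*arr[cnt] + 5 → x + arr[cnt + 2] + 7 ≥ -9) → (2*acc + 3*x + 6 < -3 ∨ k - 9 ≥ 8)) must hold; in canonical form it is (arr[x] + 2*x ≥ acc - 3 ∧ (k > arr[cnt] - 3 ∨ acc ≠ x - 4)) ∨ ((3*cnt = 2*arr[cnt] + 1 → arr[cnt + 2] + x ≥ -16) → (2*acc + 3*x < -9 ∨ k ≥ 17)).
Before skip: (arr[x] + 2*x ≥ acc - 3 ∧ (k > arr[cnt] - 3 ∨ acc ≠ x - 4)) ∨ ((3*cnt = 2*arr[cnt] + 1 → arr[cnt + 2] + x ≥ -16) → (2*acc + 3*x < -9 ∨ k ≥ 17))
Before k := arr[x] - 7: (arr[x] + 2*x ≥ acc - 3 ∧ (arr[x] > arr[cnt] + 4 ∨ acc ≠ x - 4)) ∨ ((3*cnt = 2*arr[cnt] + 1 → arr[cnt + 2] + x ≥ -16) → (2*acc + 3*x < -9 ∨ arr[x] ≥ 24))
Before arr[cnt + 2] := 2*cnt - 3: (store(arr, cnt + 2, 2*cnt - 3)[x] + 2*x ≥ acc - 3 ∧ (store(arr, cnt + 2, 2*cnt - 3)[x] > store(arr, cnt + 2, 2*cnt - 3)[cnt] + 4 ∨ acc ≠ x - 4)) ∨ ((3*cnt = 2*store(arr, cnt + 2, 2*cnt - 3)[cnt] + 1 → store(arr, cnt + 2, 2*cnt - 3)[cnt + 2] + x ≥ -16) → (2*acc + 3*x < -9 ∨ store(arr, cnt + 2, 2*cnt - 3)[x] ≥ 24))
The weakest precondition is (store(arr, cnt + 2, 2*cnt - 3)[x] + 2*x ≥ acc - 3 ∧ (store(arr, cnt + 2, 2*cnt - 3)[x] > store(arr, cnt + 2, 2*cnt - 3)[cnt] + 4 ∨ acc ≠ x - 4)) ∨ ((3*cnt = 2*store(arr, cnt + 2, 2*cnt - 3)[cnt] + 1 → store(arr, cnt + 2, 2*cnt - 3)[cnt + 2] + x ≥ -16) → (2*acc + 3*x < -9 ∨ store(arr, cnt + 2, 2*cnt - 3)[x] ≥ 24)).
Check whether ((store(arr, cnt + 2, 2*cnt - 3)[x] + 2*x ≥ 1 ∧ (store(arr, cnt + 2, 2*cnt - 3)[x] > store(arr, cnt + 2, 2*cnt - 3)[cnt] + 4 ∨ x ≠ 8)) ∨ ((3*cnt = 2*store(arr, cnt + 2, 2*cnt - 3)[cnt] + 1 → store(arr, cnt + 2, 2*cnt - 3)[cnt + 2] + x ≥ -16) → (3*x < -17 ∨ store(arr, cnt + 2, 2*cnt - 3)[x] ≥ 24))) ∧ acc = 4 implies it.
Every state satisfying the precondition satisfies the weakest precondition: the implication holds.
Answer: valid


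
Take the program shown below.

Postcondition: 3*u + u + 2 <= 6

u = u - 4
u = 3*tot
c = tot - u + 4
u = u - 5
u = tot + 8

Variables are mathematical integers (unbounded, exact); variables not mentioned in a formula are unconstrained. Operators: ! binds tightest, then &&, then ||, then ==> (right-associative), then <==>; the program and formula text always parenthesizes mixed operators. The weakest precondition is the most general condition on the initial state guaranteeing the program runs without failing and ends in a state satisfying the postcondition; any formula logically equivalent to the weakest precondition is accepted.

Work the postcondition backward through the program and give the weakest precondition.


Working backward. After the program, the postcondition 3*u + u + 2 <= 6 must hold; in canonical form it is 4*u <= 4.
Before u := tot + 8: 4*tot <= -28
Before u := u - 5: 4*tot <= -28
Before c := tot - u + 4: 4*tot <= -28
Before u := 3*tot: 4*tot <= -28
Before u := u - 4: 4*tot <= -28
Answer: WP = 4*tot <= -28


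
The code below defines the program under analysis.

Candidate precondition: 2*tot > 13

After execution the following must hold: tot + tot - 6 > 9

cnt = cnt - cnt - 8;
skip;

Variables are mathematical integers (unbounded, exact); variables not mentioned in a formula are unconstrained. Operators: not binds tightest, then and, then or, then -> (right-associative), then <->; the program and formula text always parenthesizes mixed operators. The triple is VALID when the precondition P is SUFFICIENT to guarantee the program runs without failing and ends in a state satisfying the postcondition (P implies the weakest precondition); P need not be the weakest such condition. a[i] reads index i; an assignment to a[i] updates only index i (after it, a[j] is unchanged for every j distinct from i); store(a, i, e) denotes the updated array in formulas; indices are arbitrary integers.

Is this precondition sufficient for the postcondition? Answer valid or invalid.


Working backward. After the program, the postcondition tot + tot - 6 > 9 must hold; in canonical form it is 2*tot > 15.
Before skip: 2*tot > 15
Before cnt := cnt - cnt - 8: 2*tot > 15
The weakest precondition is 2*tot > 15.
Check whether 2*tot > 13 implies it.
Countermodel: at the initial state tot = 7, the precondition holds but the weakest precondition fails.
Answer: invalid


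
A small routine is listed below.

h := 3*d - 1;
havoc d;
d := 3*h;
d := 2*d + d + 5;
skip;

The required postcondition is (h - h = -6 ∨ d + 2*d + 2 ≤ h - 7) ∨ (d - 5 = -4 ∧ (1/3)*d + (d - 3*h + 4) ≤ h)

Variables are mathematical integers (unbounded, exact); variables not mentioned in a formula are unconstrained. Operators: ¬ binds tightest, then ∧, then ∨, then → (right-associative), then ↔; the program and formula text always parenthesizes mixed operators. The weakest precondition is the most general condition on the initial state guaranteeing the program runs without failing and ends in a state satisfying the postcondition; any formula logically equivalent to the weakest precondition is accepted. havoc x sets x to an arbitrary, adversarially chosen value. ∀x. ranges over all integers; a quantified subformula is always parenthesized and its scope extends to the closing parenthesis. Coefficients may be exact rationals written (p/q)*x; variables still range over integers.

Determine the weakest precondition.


Working backward. After the program, the postcondition (h - h = -6 ∨ d + 2*d + 2 ≤ h - 7) ∨ (d - 5 = -4 ∧ (1/3)*d + (d - 3*h + 4) ≤ h) must hold; in canonical form it is 3*d ≤ h - 9 ∨ (d = 1 ∧ (4/3)*d ≤ 4*h - 4).
Before skip: 3*d ≤ h - 9 ∨ (d = 1 ∧ (4/3)*d ≤ 4*h - 4)
Before d := 2*d + d + 5: 9*d ≤ h - 24 ∨ (3*d = -4 ∧ 4*d ≤ 4*h - 32/3)
Before d := 3*h: 26*h ≤ -24 ∨ (9*h = -4 ∧ 8*h ≤ -32/3)
Before havoc d: 26*h ≤ -24 ∨ (9*h = -4 ∧ 8*h ≤ -32/3)
Before h := 3*d - 1: 78*d ≤ 2 ∨ (27*d = 5 ∧ 24*d ≤ -8/3)
Answer: WP = 78*d ≤ 2 ∨ (27*d = 5 ∧ 24*d ≤ -8/3)


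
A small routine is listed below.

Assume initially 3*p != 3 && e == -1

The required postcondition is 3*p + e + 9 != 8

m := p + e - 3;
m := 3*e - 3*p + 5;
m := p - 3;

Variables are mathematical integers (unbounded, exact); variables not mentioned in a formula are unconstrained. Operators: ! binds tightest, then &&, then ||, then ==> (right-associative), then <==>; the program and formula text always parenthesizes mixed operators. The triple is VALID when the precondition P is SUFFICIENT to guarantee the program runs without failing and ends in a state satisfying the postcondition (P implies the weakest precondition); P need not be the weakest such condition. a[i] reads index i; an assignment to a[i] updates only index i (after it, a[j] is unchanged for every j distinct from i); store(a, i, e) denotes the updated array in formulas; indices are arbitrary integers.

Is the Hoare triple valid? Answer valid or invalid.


Working backward. After the program, the postcondition 3*p + e + 9 != 8 must hold; in canonical form it is e + 3*p != -1.
Before m := p - 3: e + 3*p != -1
Before m := 3*e - 3*p + 5: e + 3*p != -1
Before m := p + e - 3: e + 3*p != -1
The weakest precondition is e + 3*p != -1.
Check whether 3*p != 3 && e == -1 implies it.
Countermodel: at the initial state e = -1, p = 0, the precondition holds but the weakest precondition fails.
Answer: invalid


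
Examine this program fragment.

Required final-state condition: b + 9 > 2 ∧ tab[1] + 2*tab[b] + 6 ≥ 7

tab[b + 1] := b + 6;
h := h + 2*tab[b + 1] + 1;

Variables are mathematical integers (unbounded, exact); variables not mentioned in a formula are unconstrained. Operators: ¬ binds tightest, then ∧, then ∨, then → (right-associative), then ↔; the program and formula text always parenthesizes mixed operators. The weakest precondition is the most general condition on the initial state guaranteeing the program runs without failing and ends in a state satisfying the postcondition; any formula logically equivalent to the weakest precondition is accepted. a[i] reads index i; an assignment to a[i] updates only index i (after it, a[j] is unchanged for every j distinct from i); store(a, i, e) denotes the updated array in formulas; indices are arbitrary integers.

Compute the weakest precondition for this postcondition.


Working backward. After the program, the postcondition b + 9 > 2 ∧ tab[1] + 2*tab[b] + 6 ≥ 7 must hold; in canonical form it is b > -7 ∧ tab[1] + 2*tab[b] ≥ 1.
Before h := h + 2*tab[b + 1] + 1: b > -7 ∧ tab[1] + 2*tab[b] ≥ 1
Before tab[b + 1] := b + 6: b > -7 ∧ store(tab, b + 1, b + 6)[1] + 2*store(tab, b + 1, b + 6)[b] ≥ 1
Answer: WP = b > -7 ∧ store(tab, b + 1, b + 6)[1] + 2*store(tab, b + 1, b + 6)[b] ≥ 1


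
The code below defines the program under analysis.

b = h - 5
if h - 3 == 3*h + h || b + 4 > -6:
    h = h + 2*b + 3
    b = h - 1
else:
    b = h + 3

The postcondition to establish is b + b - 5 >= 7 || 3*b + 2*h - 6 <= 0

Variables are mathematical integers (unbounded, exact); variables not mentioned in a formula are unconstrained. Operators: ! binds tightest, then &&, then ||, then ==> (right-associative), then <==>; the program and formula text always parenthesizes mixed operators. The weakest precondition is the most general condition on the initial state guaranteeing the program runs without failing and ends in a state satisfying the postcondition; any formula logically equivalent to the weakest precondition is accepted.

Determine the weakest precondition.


Working backward. After the program, the postcondition b + b - 5 >= 7 || 3*b + 2*h - 6 <= 0 must hold; in canonical form it is 2*b >= 12 || 3*b + 2*h <= 6.
Then branch requires 4*b + 2*h >= 8 || 10*b + 5*h <= -6; else branch requires 2*h >= 6 || 5*h <= -3.
Before the if: ((3*h == -3 || b > -10) ==> (4*b + 2*h >= 8 || 10*b + 5*h <= -6)) && ((!(3*h == -3 || b > -10)) ==> (2*h >= 6 || 5*h <= -3))
Before b := h - 5: ((3*h == -3 || h > -5) ==> (6*h >= 28 || 15*h <= 44)) && ((!(3*h == -3 || h > -5)) ==> (2*h >= 6 || 5*h <= -3))
Answer: WP = ((3*h == -3 || h > -5) ==> (6*h >= 28 || 15*h <= 44)) && ((!(3*h == -3 || h > -5)) ==> (2*h >= 6 || 5*h <= -3))


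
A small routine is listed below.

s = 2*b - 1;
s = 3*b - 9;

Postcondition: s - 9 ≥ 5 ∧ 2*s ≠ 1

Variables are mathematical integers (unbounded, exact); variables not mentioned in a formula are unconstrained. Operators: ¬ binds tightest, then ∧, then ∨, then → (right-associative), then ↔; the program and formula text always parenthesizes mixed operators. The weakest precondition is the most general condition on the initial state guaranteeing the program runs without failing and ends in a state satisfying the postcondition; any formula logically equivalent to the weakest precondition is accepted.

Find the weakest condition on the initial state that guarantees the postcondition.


Working backward. After the program, the postcondition s - 9 ≥ 5 ∧ 2*s ≠ 1 must hold; in canonical form it is s ≥ 14 ∧ 2*s ≠ 1.
Before s := 3*b - 9: 3*b ≥ 23 ∧ 6*b ≠ 19
Before s := 2*b - 1: 3*b ≥ 23 ∧ 6*b ≠ 19
Answer: WP = 3*b ≥ 23 ∧ 6*b ≠ 19


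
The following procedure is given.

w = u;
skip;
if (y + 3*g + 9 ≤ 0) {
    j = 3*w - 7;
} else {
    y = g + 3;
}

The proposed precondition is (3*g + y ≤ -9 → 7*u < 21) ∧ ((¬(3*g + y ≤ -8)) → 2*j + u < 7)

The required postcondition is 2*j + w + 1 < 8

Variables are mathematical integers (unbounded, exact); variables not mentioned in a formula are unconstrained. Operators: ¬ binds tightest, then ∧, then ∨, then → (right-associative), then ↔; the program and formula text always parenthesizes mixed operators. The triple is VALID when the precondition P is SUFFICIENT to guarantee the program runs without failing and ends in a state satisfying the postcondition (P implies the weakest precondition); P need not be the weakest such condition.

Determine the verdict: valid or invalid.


Working backward. After the program, the postcondition 2*j + w + 1 < 8 must hold; in canonical form it is 2*j + w < 7.
Then branch requires 7*w < 21; else branch requires 2*j + w < 7.
Before the if: (3*g + y ≤ -9 → 7*w < 21) ∧ ((¬(3*g + y ≤ -9)) → 2*j + w < 7)
Before skip: (3*g + y ≤ -9 → 7*w < 21) ∧ ((¬(3*g + y ≤ -9)) → 2*j + w < 7)
Before w := u: (3*g + y ≤ -9 → 7*u < 21) ∧ ((¬(3*g + y ≤ -9)) → 2*j + u < 7)
The weakest precondition is (3*g + y ≤ -9 → 7*u < 21) ∧ ((¬(3*g + y ≤ -9)) → 2*j + u < 7).
Check whether (3*g + y ≤ -9 → 7*u < 21) ∧ ((¬(3*g + y ≤ -8)) → 2*j + u < 7) implies it.
Countermodel: at the initial state g = 0, j = 0, u = 7, y = -8, the precondition holds but the weakest precondition fails.
Answer: invalid


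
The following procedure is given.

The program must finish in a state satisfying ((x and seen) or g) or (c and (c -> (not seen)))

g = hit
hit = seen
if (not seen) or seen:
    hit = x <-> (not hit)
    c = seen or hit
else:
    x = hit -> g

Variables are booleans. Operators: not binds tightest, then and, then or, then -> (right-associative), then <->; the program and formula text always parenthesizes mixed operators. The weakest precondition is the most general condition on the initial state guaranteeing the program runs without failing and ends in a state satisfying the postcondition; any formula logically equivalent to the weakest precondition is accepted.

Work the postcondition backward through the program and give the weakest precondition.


Working backward. After the program, the postcondition ((x and seen) or g) or (c and (c -> (not seen))) must hold; in canonical form it is (x and seen) or g or (c and (c -> (not seen))).
Then branch requires (x and seen) or g or ((seen or (x <-> (not hit))) and ((seen or (x <-> (not hit))) -> (not seen))); else branch requires ((hit -> g) and seen) or g or (c and (c -> (not seen))).
Before the if: (x and seen) or g or ((seen or (x <-> (not hit))) and ((seen or (x <-> (not hit))) -> (not seen)))
Before hit := seen: (x and seen) or g or ((seen or (x <-> (not seen))) and ((seen or (x <-> (not seen))) -> (not seen)))
Before g := hit: (x and seen) or hit or ((seen or (x <-> (not seen))) and ((seen or (x <-> (not seen))) -> (not seen)))
Answer: WP = (x and seen) or hit or ((seen or (x <-> (not seen))) and ((seen or (x <-> (not seen))) -> (not seen)))


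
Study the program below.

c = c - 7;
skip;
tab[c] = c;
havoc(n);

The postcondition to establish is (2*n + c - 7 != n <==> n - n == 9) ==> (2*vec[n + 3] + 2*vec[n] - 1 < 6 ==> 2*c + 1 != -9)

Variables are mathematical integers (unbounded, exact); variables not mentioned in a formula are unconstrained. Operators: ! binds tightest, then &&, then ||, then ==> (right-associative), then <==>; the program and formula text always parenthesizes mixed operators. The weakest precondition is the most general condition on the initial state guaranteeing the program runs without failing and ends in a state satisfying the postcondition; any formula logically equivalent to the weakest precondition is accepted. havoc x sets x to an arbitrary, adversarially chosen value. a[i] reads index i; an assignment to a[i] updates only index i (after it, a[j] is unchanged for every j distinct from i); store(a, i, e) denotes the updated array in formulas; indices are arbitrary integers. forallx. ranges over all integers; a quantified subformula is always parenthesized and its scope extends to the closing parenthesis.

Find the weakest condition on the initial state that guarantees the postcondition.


Working backward. After the program, the postcondition (2*n + c - 7 != n <==> n - n == 9) ==> (2*vec[n + 3] + 2*vec[n] - 1 < 6 ==> 2*c + 1 != -9) must hold; in canonical form it is (!(c + n != 7)) ==> (2*vec[n + 3] + 2*vec[n] < 7 ==> 2*c != -10).
Before havoc n: forall n_1. ((!(c + n_1 != 7)) ==> (2*vec[n_1 + 3] + 2*vec[n_1] < 7 ==> 2*c != -10))
Before tab[c] := c: forall n_1. ((!(c + n_1 != 7)) ==> (2*vec[n_1 + 3] + 2*vec[n_1] < 7 ==> 2*c != -10))
Before skip: forall n_1. ((!(c + n_1 != 7)) ==> (2*vec[n_1 + 3] + 2*vec[n_1] < 7 ==> 2*c != -10))
Before c := c - 7: forall n_1. ((!(c + n_1 != 14)) ==> (2*vec[n_1 + 3] + 2*vec[n_1] < 7 ==> 2*c != 4))
Answer: WP = forall n_1. ((!(c + n_1 != 14)) ==> (2*vec[n_1 + 3] + 2*vec[n_1] < 7 ==> 2*c != 4))


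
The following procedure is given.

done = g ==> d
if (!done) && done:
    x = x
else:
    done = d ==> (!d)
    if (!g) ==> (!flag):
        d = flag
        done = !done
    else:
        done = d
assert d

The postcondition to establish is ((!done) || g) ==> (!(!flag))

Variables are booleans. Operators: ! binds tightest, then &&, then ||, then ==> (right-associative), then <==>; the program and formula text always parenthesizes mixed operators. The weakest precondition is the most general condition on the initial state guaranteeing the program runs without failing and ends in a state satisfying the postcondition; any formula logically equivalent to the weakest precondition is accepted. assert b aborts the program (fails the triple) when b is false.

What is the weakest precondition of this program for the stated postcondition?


Working backward. After the program, the postcondition ((!done) || g) ==> (!(!flag)) must hold; in canonical form it is ((!done) || g) ==> flag.
Before assert d: d && (((!done) || g) ==> flag)
Then branch requires d && (((!done) || g) ==> flag); else branch requires (((!g) ==> (!flag)) ==> (flag && (((d ==> (!d)) || g) ==> flag))) && ((!((!g) ==> (!flag))) ==> (d && (((!d) || g) ==> flag))).
Before the if: (((!g) ==> (!flag)) ==> (flag && (((d ==> (!d)) || g) ==> flag))) && ((!((!g) ==> (!flag))) ==> (d && (((!d) || g) ==> flag)))
Before done := g ==> d: (((!g) ==> (!flag)) ==> (flag && (((d ==> (!d)) || g) ==> flag))) && ((!((!g) ==> (!flag))) ==> (d && (((!d) || g) ==> flag)))
Answer: WP = (((!g) ==> (!flag)) ==> (flag && (((d ==> (!d)) || g) ==> flag))) && ((!((!g) ==> (!flag))) ==> (d && (((!d) || g) ==> flag)))


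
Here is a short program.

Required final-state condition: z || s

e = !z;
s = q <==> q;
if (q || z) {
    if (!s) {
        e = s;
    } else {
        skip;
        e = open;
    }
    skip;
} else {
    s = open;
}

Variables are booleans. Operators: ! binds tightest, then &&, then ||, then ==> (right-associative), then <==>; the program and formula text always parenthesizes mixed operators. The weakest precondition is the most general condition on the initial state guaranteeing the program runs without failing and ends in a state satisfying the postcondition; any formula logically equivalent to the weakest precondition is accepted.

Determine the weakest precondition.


Working backward. After the program, z || s must hold.
Then branch requires ((!s) ==> (z || s)) && (s ==> (z || s)); else branch requires z || open.
Before the if: ((q || z) ==> (((!s) ==> (z || s)) && (s ==> (z || s)))) && ((!(q || z)) ==> (z || open))
Before s := q <==> q: (!(q || z)) ==> (z || open)
Before e := !z: (!(q || z)) ==> (z || open)
Answer: WP = (!(q || z)) ==> (z || open)


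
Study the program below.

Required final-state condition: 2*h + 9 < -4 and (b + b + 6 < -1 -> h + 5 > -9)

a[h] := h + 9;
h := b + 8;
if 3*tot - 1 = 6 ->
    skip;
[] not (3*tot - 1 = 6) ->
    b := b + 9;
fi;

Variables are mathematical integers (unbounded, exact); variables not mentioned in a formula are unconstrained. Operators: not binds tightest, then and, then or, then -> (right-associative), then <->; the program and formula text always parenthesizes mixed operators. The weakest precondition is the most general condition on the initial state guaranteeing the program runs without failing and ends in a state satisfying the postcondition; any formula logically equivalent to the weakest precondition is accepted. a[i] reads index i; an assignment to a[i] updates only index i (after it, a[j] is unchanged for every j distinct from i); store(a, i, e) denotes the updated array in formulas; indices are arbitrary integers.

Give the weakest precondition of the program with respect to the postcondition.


Working backward. After the program, the postcondition 2*h + 9 < -4 and (b + b + 6 < -1 -> h + 5 > -9) must hold; in canonical form it is 2*h < -13 and (2*b < -7 -> h > -14).
Then branch requires 2*h < -13 and (2*b < -7 -> h > -14); else branch requires 2*h < -13 and (2*b < -25 -> h > -14).
Before the if: (3*tot = 7 -> (2*h < -13 and (2*b < -7 -> h > -14))) and ((not (3*tot = 7)) -> (2*h < -13 and (2*b < -25 -> h > -14)))
Before h := b + 8: (3*tot = 7 -> (2*b < -29 and (2*b < -7 -> b > -22))) and ((not (3*tot = 7)) -> (2*b < -29 and (2*b < -25 -> b > -22)))
Before a[h] := h + 9: (3*tot = 7 -> (2*b < -29 and (2*b < -7 -> b > -22))) and ((not (3*tot = 7)) -> (2*b < -29 and (2*b < -25 -> b > -22)))
Answer: WP = (3*tot = 7 -> (2*b < -29 and (2*b < -7 -> b > -22))) and ((not (3*tot = 7)) -> (2*b < -29 and (2*b < -25 -> b > -22)))


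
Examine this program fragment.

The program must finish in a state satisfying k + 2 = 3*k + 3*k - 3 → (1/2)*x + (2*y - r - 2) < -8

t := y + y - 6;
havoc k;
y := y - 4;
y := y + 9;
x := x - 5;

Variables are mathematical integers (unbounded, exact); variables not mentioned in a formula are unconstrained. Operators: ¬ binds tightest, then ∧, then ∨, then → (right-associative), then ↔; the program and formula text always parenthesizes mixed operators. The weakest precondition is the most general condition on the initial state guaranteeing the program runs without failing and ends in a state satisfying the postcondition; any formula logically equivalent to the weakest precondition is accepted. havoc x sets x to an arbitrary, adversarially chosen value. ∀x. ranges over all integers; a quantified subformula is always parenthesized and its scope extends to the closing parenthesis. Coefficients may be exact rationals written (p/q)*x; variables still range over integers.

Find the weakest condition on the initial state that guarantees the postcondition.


Working backward. After the program, the postcondition k + 2 = 3*k + 3*k - 3 → (1/2)*x + (2*y - r - 2) < -8 must hold; in canonical form it is 5*k = 5 → (1/2)*x + 2*y < r - 6.
Before x := x - 5: 5*k = 5 → (1/2)*x + 2*y < r - 7/2
Before y := y + 9: 5*k = 5 → (1/2)*x + 2*y < r - 43/2
Before y := y - 4: 5*k = 5 → (1/2)*x + 2*y < r - 27/2
Before havoc k: ∀k_1. (5*k_1 = 5 → (1/2)*x + 2*y < r - 27/2)
Before t := y + y - 6: ∀k_1. (5*k_1 = 5 → (1/2)*x + 2*y < r - 27/2)
Answer: WP = ∀k_1. (5*k_1 = 5 → (1/2)*x + 2*y < r - 27/2)


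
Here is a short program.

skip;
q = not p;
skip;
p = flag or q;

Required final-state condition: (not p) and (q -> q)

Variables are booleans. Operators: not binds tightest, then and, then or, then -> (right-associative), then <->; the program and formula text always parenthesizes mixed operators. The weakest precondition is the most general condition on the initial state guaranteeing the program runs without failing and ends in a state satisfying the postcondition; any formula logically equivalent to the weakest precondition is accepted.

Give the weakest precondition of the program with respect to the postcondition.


Working backward. After the program, the postcondition (not p) and (q -> q) must hold; in canonical form it is not p.
Before p := flag or q: not (flag or q)
Before skip: not (flag or q)
Before q := not p: not (flag or (not p))
Before skip: not (flag or (not p))
Answer: WP = not (flag or (not p))


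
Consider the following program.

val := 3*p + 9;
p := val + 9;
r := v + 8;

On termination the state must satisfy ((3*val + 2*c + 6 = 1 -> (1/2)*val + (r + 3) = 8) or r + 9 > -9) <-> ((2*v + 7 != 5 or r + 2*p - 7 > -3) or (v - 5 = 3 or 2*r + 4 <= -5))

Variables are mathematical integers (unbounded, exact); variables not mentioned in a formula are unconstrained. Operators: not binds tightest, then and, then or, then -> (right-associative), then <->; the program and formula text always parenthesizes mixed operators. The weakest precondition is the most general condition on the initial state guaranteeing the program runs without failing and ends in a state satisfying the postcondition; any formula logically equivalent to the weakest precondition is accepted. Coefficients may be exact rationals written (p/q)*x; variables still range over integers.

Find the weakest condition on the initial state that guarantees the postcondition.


Working backward. After the program, the postcondition ((3*val + 2*c + 6 = 1 -> (1/2)*val + (r + 3) = 8) or r + 9 > -9) <-> ((2*v + 7 != 5 or r + 2*p - 7 > -3) or (v - 5 = 3 or 2*r + 4 <= -5)) must hold; in canonical form it is ((2*c + 3*val = -5 -> r + (1/2)*val = 5) or r > -18) <-> (2*v != -2 or 2*p + r > 4 or v = 8 or 2*r <= -9).
Before r := v + 8: ((2*c + 3*val = -5 -> v + (1/2)*val = -3) or v > -26) <-> (2*v != -2 or 2*p + v > -4 or v = 8 or 2*v <= -25)
Before p := val + 9: ((2*c + 3*val = -5 -> v + (1/2)*val = -3) or v > -26) <-> (2*v != -2 or v + 2*val > -22 or v = 8 or 2*v <= -25)
Before val := 3*p + 9: ((2*c + 9*p = -32 -> (3/2)*p + v = -15/2) or v > -26) <-> (2*v != -2 or 6*p + v > -40 or v = 8 or 2*v <= -25)
Answer: WP = ((2*c + 9*p = -32 -> (3/2)*p + v = -15/2) or v > -26) <-> (2*v != -2 or 6*p + v > -40 or v = 8 or 2*v <= -25)


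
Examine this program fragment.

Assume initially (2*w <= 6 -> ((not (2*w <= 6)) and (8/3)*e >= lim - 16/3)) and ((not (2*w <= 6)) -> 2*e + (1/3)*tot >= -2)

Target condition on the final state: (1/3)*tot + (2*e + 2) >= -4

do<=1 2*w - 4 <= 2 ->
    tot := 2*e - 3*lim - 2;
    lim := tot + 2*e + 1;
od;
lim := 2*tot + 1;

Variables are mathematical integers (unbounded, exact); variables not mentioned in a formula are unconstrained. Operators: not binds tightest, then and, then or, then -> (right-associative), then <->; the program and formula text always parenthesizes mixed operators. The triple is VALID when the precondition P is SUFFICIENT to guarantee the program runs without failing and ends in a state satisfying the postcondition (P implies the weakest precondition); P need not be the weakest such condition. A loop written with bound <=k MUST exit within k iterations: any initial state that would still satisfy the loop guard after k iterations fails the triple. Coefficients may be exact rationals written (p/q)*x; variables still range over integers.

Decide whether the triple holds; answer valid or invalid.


Working backward. After the program, the postcondition (1/3)*tot + (2*e + 2) >= -4 must hold; in canonical form it is 2*e + (1/3)*tot >= -6.
Before lim := 2*tot + 1: 2*e + (1/3)*tot >= -6
Before the loop (bound <=1), unroll the exhaustion recursion (WP_0 = exit-now case; WP_j = one more guarded iteration, up to j = 1):
  WP_0: (not (2*w <= 6)) and 2*e + (1/3)*tot >= -6
  WP_1: (2*w <= 6 -> ((not (2*w <= 6)) and (8/3)*e >= lim - 16/3)) and ((not (2*w <= 6)) -> 2*e + (1/3)*tot >= -6)
So before the loop: (2*w <= 6 -> ((not (2*w <= 6)) and (8/3)*e >= lim - 16/3)) and ((not (2*w <= 6)) -> 2*e + (1/3)*tot >= -6)
The weakest precondition is (2*w <= 6 -> ((not (2*w <= 6)) and (8/3)*e >= lim - 16/3)) and ((not (2*w <= 6)) -> 2*e + (1/3)*tot >= -6).
Check whether (2*w <= 6 -> ((not (2*w <= 6)) and (8/3)*e >= lim - 16/3)) and ((not (2*w <= 6)) -> 2*e + (1/3)*tot >= -2) implies it.
Every state satisfying the precondition satisfies the weakest precondition: the implication holds.
Answer: valid


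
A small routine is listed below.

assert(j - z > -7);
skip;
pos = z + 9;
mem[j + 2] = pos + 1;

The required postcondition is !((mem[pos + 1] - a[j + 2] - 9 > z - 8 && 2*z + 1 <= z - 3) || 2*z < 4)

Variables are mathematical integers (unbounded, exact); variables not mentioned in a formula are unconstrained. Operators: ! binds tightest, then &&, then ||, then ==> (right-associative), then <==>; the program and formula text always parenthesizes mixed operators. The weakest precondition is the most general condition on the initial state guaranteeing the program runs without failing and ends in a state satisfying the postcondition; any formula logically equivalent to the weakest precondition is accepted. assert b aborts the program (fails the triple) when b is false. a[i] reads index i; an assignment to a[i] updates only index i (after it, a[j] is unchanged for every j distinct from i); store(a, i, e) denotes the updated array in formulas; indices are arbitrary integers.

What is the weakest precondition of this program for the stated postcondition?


Working backward. After the program, the postcondition !((mem[pos + 1] - a[j + 2] - 9 > z - 8 && 2*z + 1 <= z - 3) || 2*z < 4) must hold; in canonical form it is !((mem[pos + 1] > a[j + 2] + z + 1 && z <= -4) || 2*z < 4).
Before mem[j + 2] := pos + 1: !((store(mem, j + 2, pos + 1)[pos + 1] > a[j + 2] + z + 1 && z <= -4) || 2*z < 4)
Before pos := z + 9: !((store(mem, j + 2, z + 10)[z + 10] > a[j + 2] + z + 1 && z <= -4) || 2*z < 4)
Before skip: !((store(mem, j + 2, z + 10)[z + 10] > a[j + 2] + z + 1 && z <= -4) || 2*z < 4)
Before assert j - z > -7: j > z - 7 && (!((store(mem, j + 2, z + 10)[z + 10] > a[j + 2] + z + 1 && z <= -4) || 2*z < 4))
Answer: WP = j > z - 7 && (!((store(mem, j + 2, z + 10)[z + 10] > a[j + 2] + z + 1 && z <= -4) || 2*z < 4))
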